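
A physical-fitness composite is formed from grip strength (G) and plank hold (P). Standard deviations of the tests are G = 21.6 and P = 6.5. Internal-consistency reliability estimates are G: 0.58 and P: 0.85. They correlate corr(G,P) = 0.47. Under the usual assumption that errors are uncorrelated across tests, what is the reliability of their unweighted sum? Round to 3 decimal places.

Var(G+P) = 21.6² + 6.5² + 2·[21.6·6.5·0.47] = 508.81 + 131.976 = 640.786.
With uncorrelated errors the cross-covariances are all true-score covariance, so they carry over unchanged; only the diagonal terms shrink to ρᵢσᵢ².
True-score variance = [21.6²·0.58 + 6.5²·0.85] + 131.976 = 306.517 + 131.976 = 438.493.
Reliability = 438.493 / 640.786 = 0.684.

0.684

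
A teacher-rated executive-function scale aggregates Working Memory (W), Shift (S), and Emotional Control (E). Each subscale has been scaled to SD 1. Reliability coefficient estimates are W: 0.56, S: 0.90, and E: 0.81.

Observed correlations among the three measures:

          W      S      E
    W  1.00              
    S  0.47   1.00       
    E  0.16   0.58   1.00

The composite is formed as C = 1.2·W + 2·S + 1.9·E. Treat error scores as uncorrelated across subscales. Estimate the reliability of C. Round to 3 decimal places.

Var(C) = 1.2² + 2² + 1.9² + 2·[2.4·0.47 + 2.28·0.16 + 3.8·0.58] = 9.05 + 7.3936 = 16.4436.
Because errors are independent across components, Cov(Tᵢ,Tⱼ) = Cov(Xᵢ,Xⱼ); the off-diagonal part of the true-score variance is the same as above.
True-score variance = [1.2²·0.56 + 2²·0.90 + 1.9²·0.81] + 7.3936 = 7.3305 + 7.3936 = 14.7241.
Reliability = 14.7241 / 16.4436 = 0.895.

0.895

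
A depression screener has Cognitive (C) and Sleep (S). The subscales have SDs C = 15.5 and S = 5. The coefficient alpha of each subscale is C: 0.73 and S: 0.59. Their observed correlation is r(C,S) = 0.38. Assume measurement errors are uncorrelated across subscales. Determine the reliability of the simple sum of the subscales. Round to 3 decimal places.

0.768

Var(C+S) = 15.5² + 5² + 2·[15.5·5·0.38] = 265.25 + 58.9 = 324.15.
Under uncorrelated errors the observed covariances equal the true-score covariances, so only the own-variance terms attenuate.
True-score variance = [15.5²·0.73 + 5²·0.59] + 58.9 = 190.132 + 58.9 = 249.032.
Reliability = 249.032 / 324.15 = 0.768.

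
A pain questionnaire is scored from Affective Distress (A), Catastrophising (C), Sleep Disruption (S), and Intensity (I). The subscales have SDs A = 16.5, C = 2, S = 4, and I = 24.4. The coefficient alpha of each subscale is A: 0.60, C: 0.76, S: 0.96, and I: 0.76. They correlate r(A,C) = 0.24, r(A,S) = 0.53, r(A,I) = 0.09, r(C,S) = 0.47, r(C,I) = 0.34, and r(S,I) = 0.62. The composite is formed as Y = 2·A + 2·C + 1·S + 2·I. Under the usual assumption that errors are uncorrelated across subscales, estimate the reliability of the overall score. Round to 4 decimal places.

0.7693

Var(Y) = 2²·16.5² + 2²·2² + 4² + 2²·24.4² + 2·[4·16.5·2·0.24 + 2·16.5·4·0.53 + 4·16.5·24.4·0.09 + 2·2·4·0.47 + 4·2·24.4·0.34 + 2·4·24.4·0.62] = 3502.44 + 882.976 = 4385.42.
With uncorrelated errors the cross-covariances are all true-score covariance, so they carry over unchanged; only the diagonal terms shrink to ρᵢσᵢ².
True-score variance = [2²·16.5²·0.60 + 2²·2²·0.76 + 4²·0.96 + 2²·24.4²·0.76] + 882.976 = 2490.81 + 882.976 = 3373.79.
Reliability = 3373.79 / 4385.42 = 0.7693.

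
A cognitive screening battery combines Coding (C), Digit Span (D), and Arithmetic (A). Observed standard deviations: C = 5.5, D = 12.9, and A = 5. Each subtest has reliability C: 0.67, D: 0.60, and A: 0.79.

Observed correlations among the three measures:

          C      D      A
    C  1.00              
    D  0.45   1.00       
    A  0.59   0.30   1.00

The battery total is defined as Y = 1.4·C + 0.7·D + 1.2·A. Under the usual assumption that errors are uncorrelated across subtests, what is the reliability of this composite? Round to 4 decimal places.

0.8170

Var(Y) = 1.4²·5.5² + 0.7²·12.9² + 1.2²·5² + 2·[0.98·5.5·12.9·0.45 + 1.68·5.5·5·0.59 + 0.84·12.9·5·0.30] = 176.831 + 149.602 = 326.433.
Under uncorrelated errors the observed covariances equal the true-score covariances, so only the own-variance terms attenuate.
True-score variance = [1.4²·5.5²·0.67 + 0.7²·12.9²·0.60 + 1.2²·5²·0.79] + 149.602 = 117.089 + 149.602 = 266.691.
Reliability = 266.691 / 326.433 = 0.8170.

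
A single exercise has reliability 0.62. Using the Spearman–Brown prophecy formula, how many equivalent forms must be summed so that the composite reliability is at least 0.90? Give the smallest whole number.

k ≥ ρ*(1−ρ₁)/(ρ₁(1−ρ*)) = 0.90·0.38 / (0.62·0.10) = 5.516.
Smallest integer k = 6.

6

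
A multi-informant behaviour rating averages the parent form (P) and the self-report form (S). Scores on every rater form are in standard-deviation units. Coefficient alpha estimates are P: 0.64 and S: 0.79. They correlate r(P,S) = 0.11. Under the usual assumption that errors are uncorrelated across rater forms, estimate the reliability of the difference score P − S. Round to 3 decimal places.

Var(P−S) = 1 + 1 − 2·0.11 = 2 − 0.22 = 1.78.
With uncorrelated errors the cross-covariances are all true-score covariance, so they carry over unchanged; only the diagonal terms shrink to ρᵢσᵢ².
True-score variance = [0.64 + 0.79] − 0.22 = 1.43 − 0.22 = 1.21.
Reliability = 1.21 / 1.78 = 0.680.

0.680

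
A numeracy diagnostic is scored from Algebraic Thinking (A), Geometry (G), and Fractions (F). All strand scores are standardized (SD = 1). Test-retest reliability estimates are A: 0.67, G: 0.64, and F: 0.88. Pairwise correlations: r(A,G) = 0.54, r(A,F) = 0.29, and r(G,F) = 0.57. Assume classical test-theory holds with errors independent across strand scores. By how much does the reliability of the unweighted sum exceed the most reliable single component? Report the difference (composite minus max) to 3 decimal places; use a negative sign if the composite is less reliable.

Var(sum) = 3 + 2.8 = 5.8; true-score variance = 2.19 + 2.8 = 4.99; composite reliability = 0.8603.
Max component reliability = 0.8800.
Difference = 0.8603 − 0.8800 = -0.020.

-0.020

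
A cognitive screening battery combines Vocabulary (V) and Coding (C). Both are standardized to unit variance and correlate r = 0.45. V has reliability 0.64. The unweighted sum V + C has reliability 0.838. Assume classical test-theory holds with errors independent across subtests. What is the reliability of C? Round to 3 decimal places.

0.890

Var(V+C) = 2 + 2·0.45 = 2.900.
True-score variance = ρ_V + ρ_C + 2·0.45, so 0.838 = (0.64 + ρ_C + 0.90) / 2.900.
ρ_C = 0.838·2.900 − 0.64 − 0.90 = 0.890.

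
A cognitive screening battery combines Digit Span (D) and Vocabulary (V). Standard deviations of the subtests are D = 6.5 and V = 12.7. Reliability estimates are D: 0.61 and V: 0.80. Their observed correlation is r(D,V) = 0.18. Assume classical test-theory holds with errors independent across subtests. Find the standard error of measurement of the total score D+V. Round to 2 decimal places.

Var(total) = 203.54 + 29.718 = 233.258.
True-score variance = 154.805 + 29.718 = 184.523, so reliability = 0.7911.
Error variance = 233.258 − 184.523 = 48.7355; SEM = √48.7355 = 6.98.

6.98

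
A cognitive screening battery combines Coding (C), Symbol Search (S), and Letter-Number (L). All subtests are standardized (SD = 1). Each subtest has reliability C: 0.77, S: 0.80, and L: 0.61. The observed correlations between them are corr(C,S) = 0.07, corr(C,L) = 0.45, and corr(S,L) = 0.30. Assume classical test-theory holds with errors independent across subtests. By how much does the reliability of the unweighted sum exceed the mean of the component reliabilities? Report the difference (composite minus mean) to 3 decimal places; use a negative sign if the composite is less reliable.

Var(sum) = 3 + 1.64 = 4.64; true-score variance = 2.18 + 1.64 = 3.82; composite reliability = 0.8233.
Mean component reliability = 0.7267.
Difference = 0.8233 − 0.7267 = 0.097.

0.097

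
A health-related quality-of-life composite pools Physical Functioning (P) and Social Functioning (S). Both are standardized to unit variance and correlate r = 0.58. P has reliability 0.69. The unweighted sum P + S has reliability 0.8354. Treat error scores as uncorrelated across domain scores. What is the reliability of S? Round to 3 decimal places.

Var(P+S) = 2 + 2·0.58 = 3.160.
True-score variance = ρ_P + ρ_S + 2·0.58, so 0.8354 = (0.69 + ρ_S + 1.16) / 3.160.
ρ_S = 0.8354·3.160 − 0.69 − 1.16 = 0.790.

0.790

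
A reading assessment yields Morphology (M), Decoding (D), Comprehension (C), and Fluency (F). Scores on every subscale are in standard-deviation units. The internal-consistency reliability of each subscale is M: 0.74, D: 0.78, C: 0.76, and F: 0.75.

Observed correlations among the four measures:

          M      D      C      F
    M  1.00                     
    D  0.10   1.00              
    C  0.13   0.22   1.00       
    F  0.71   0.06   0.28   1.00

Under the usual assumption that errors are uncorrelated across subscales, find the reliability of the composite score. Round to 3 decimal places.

0.861

Var(M+D+C+F) = 4 + 2·[0.10 + 0.13 + 0.71 + 0.22 + 0.06 + 0.28] = 4 + 3 = 7.
With uncorrelated errors the cross-covariances are all true-score covariance, so they carry over unchanged; only the diagonal terms shrink to ρᵢσᵢ².
True-score variance = [0.74 + 0.78 + 0.76 + 0.75] + 3 = 3.03 + 3 = 6.03.
Reliability = 6.03 / 7 = 0.861.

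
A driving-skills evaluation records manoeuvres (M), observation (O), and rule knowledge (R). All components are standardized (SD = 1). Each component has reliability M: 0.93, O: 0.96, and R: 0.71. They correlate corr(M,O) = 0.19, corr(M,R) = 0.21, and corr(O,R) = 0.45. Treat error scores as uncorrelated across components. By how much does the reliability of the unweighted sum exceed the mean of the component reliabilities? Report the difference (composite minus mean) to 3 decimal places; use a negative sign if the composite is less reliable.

Var(sum) = 3 + 1.7 = 4.7; true-score variance = 2.6 + 1.7 = 4.3; composite reliability = 0.9149.
Mean component reliability = 0.8667.
Difference = 0.9149 − 0.8667 = 0.048.

0.048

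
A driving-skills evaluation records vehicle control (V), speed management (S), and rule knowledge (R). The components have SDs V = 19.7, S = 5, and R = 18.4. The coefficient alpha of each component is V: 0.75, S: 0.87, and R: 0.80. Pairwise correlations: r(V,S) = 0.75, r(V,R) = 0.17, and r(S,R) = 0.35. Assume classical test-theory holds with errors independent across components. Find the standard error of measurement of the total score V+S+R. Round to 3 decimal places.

12.961

Var(total) = 751.65 + 335.393 = 1087.04.
True-score variance = 583.665 + 335.393 = 919.059, so reliability = 0.8455.
Error variance = 1087.04 − 919.059 = 167.984; SEM = √167.984 = 12.961.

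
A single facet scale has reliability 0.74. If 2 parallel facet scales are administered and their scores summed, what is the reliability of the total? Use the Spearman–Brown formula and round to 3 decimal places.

ρ_k = kρ / (1 + (k−1)ρ) = 2·0.74 / (1 + 1·0.74) = 1.480 / 1.740 = 0.851.

0.851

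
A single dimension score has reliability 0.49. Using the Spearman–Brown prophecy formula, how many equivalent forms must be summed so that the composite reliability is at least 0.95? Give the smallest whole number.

20

k ≥ ρ*(1−ρ₁)/(ρ₁(1−ρ*)) = 0.95·0.51 / (0.49·0.05) = 19.776.
Smallest integer k = 20.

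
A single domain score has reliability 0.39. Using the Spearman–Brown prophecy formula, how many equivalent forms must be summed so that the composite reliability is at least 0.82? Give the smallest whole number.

8

k ≥ ρ*(1−ρ₁)/(ρ₁(1−ρ*)) = 0.82·0.61 / (0.39·0.18) = 7.125.
Smallest integer k = 8.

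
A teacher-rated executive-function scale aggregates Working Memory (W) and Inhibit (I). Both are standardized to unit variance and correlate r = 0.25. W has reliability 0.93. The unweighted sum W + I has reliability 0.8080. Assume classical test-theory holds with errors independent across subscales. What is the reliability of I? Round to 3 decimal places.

0.590

Var(W+I) = 2 + 2·0.25 = 2.500.
True-score variance = ρ_W + ρ_I + 2·0.25, so 0.8080 = (0.93 + ρ_I + 0.50) / 2.500.
ρ_I = 0.8080·2.500 − 0.93 − 0.50 = 0.590.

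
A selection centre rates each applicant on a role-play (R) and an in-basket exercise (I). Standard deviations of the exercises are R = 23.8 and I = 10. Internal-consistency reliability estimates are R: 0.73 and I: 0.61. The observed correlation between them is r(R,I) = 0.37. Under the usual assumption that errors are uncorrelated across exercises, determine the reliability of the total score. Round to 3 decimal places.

Var(R+I) = 23.8² + 10² + 2·[23.8·10·0.37] = 666.44 + 176.12 = 842.56.
Under uncorrelated errors the observed covariances equal the true-score covariances, so only the own-variance terms attenuate.
True-score variance = [23.8²·0.73 + 10²·0.61] + 176.12 = 474.501 + 176.12 = 650.621.
Reliability = 650.621 / 842.56 = 0.772.

0.772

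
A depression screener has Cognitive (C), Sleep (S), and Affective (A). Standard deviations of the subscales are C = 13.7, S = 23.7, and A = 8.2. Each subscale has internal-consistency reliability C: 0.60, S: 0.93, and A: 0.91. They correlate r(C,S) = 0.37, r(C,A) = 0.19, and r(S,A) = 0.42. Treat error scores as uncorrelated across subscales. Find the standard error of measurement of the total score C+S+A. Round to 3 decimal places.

Var(total) = 816.62 + 446.205 = 1262.83.
True-score variance = 696.174 + 446.205 = 1142.38, so reliability = 0.9046.
Error variance = 1262.83 − 1142.38 = 120.446; SEM = √120.446 = 10.975.

10.975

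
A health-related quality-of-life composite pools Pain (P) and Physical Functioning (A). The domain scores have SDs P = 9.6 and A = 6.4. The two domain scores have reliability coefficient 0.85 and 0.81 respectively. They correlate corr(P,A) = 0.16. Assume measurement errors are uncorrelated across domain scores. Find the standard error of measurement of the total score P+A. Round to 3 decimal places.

4.648

Var(total) = 133.12 + 19.6608 = 152.781.
True-score variance = 111.514 + 19.6608 = 131.174, so reliability = 0.8586.
Error variance = 152.781 − 131.174 = 21.6064; SEM = √21.6064 = 4.648.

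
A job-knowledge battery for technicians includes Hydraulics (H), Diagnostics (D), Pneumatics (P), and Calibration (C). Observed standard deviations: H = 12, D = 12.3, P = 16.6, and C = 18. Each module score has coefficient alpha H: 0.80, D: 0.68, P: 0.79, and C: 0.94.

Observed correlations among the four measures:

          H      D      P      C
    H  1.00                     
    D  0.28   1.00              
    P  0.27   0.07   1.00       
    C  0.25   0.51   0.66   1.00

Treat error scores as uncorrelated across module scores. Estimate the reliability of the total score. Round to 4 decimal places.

0.9161

Var(H+D+P+C) = 12² + 12.3² + 16.6² + 18² + 2·[12·12.3·0.28 + 12·16.6·0.27 + 12·18·0.25 + 12.3·16.6·0.07 + 12.3·18·0.51 + 16.6·18·0.66] = 894.85 + 947.053 = 1841.9.
Because errors are independent across components, Cov(Tᵢ,Tⱼ) = Cov(Xᵢ,Xⱼ); the off-diagonal part of the true-score variance is the same as above.
True-score variance = [12²·0.80 + 12.3²·0.68 + 16.6²·0.79 + 18²·0.94] + 947.053 = 740.33 + 947.053 = 1687.38.
Reliability = 1687.38 / 1841.9 = 0.9161.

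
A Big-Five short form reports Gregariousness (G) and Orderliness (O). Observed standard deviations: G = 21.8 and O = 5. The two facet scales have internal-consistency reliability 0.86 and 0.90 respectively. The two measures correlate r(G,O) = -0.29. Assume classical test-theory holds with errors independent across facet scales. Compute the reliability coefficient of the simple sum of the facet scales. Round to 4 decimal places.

0.8420

Var(G+O) = 21.8² + 5² + 2·[21.8·5·(-0.29)] = 500.24 − 63.22 = 437.02.
Because errors are independent across components, Cov(Tᵢ,Tⱼ) = Cov(Xᵢ,Xⱼ); the off-diagonal part of the true-score variance is the same as above.
True-score variance = [21.8²·0.86 + 5²·0.90] − 63.22 = 431.206 − 63.22 = 367.986.
Reliability = 367.986 / 437.02 = 0.8420.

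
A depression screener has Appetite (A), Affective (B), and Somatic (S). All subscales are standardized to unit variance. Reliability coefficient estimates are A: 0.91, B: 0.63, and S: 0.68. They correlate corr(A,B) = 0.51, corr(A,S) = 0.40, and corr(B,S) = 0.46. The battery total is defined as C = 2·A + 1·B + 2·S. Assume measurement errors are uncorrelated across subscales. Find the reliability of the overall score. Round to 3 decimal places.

Var(C) = 2² + 1 + 2² + 2·[2·0.51 + 4·0.40 + 2·0.46] = 9 + 7.08 = 16.08.
Because errors are independent across components, Cov(Tᵢ,Tⱼ) = Cov(Xᵢ,Xⱼ); the off-diagonal part of the true-score variance is the same as above.
True-score variance = [2²·0.91 + 0.63 + 2²·0.68] + 7.08 = 6.99 + 7.08 = 14.07.
Reliability = 14.07 / 16.08 = 0.875.

0.875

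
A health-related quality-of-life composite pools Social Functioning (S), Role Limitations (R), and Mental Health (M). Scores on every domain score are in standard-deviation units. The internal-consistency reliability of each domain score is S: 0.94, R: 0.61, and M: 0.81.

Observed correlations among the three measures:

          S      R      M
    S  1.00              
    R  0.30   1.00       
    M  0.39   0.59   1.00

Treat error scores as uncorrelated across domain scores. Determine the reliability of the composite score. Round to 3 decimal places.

0.885

Var(S+R+M) = 3 + 2·[0.30 + 0.39 + 0.59] = 3 + 2.56 = 5.56.
Under uncorrelated errors the observed covariances equal the true-score covariances, so only the own-variance terms attenuate.
True-score variance = [0.94 + 0.61 + 0.81] + 2.56 = 2.36 + 2.56 = 4.92.
Reliability = 4.92 / 5.56 = 0.885.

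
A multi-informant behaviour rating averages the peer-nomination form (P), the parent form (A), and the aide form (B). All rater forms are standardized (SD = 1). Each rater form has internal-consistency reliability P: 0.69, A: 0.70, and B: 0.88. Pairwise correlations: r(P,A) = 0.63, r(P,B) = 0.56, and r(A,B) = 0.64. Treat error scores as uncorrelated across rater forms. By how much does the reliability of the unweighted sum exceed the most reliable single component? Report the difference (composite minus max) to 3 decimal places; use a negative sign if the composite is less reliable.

Var(sum) = 3 + 3.66 = 6.66; true-score variance = 2.27 + 3.66 = 5.93; composite reliability = 0.8904.
Max component reliability = 0.8800.
Difference = 0.8904 − 0.8800 = 0.010.

0.010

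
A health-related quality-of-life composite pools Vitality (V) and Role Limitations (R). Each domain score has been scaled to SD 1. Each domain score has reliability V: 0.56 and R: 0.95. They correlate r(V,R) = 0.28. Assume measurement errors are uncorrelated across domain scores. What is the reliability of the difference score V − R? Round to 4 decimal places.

0.6597

Var(V−R) = 1 + 1 − 2·0.28 = 2 − 0.56 = 1.44.
Under uncorrelated errors the observed covariances equal the true-score covariances, so only the own-variance terms attenuate.
True-score variance = [0.56 + 0.95] − 0.56 = 1.51 − 0.56 = 0.95.
Reliability = 0.95 / 1.44 = 0.6597.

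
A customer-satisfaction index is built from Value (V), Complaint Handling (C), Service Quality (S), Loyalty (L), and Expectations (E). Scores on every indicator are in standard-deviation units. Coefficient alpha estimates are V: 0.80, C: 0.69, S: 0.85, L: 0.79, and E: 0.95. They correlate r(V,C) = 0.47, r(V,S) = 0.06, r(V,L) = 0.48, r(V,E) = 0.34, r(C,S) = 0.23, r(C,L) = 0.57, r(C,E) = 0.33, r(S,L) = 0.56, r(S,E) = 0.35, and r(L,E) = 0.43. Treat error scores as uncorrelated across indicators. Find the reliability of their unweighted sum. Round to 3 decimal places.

0.927

Var(V+C+S+L+E) = 5 + 2·[0.47 + 0.06 + 0.48 + 0.34 + 0.23 + 0.57 + 0.33 + 0.56 + 0.35 + 0.43] = 5 + 7.64 = 12.64.
Under uncorrelated errors the observed covariances equal the true-score covariances, so only the own-variance terms attenuate.
True-score variance = [0.80 + 0.69 + 0.85 + 0.79 + 0.95] + 7.64 = 4.08 + 7.64 = 11.72.
Reliability = 11.72 / 12.64 = 0.927.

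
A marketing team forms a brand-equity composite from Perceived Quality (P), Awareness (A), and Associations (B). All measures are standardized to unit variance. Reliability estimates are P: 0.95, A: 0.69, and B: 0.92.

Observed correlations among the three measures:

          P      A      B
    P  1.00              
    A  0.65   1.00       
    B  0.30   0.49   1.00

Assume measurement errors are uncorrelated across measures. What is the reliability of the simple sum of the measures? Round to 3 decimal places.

0.925

Var(P+A+B) = 3 + 2·[0.65 + 0.30 + 0.49] = 3 + 2.88 = 5.88.
With uncorrelated errors the cross-covariances are all true-score covariance, so they carry over unchanged; only the diagonal terms shrink to ρᵢσᵢ².
True-score variance = [0.95 + 0.69 + 0.92] + 2.88 = 2.56 + 2.88 = 5.44.
Reliability = 5.44 / 5.88 = 0.925.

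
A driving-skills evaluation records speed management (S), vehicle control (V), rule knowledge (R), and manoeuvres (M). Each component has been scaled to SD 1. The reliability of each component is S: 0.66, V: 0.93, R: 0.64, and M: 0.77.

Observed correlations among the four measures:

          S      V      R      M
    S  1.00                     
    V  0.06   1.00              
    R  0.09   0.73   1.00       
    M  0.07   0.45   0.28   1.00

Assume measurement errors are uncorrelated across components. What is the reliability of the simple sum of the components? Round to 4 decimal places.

Var(S+V+R+M) = 4 + 2·[0.06 + 0.09 + 0.07 + 0.73 + 0.45 + 0.28] = 4 + 3.36 = 7.36.
Under uncorrelated errors the observed covariances equal the true-score covariances, so only the own-variance terms attenuate.
True-score variance = [0.66 + 0.93 + 0.64 + 0.77] + 3.36 = 3 + 3.36 = 6.36.
Reliability = 6.36 / 7.36 = 0.8641.

0.8641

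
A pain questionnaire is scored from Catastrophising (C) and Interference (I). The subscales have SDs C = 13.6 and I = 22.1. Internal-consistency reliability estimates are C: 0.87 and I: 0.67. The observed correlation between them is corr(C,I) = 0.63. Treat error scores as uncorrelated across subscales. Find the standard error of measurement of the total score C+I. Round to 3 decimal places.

13.610

Var(total) = 673.37 + 378.706 = 1052.08.
True-score variance = 488.15 + 378.706 = 866.856, so reliability = 0.8239.
Error variance = 1052.08 − 866.856 = 185.22; SEM = √185.22 = 13.610.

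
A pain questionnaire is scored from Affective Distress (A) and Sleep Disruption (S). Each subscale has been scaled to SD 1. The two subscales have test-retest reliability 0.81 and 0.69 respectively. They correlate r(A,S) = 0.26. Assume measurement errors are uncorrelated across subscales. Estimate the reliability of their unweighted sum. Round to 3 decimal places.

0.802

Var(A+S) = 2 + 2·[0.26] = 2 + 0.52 = 2.52.
With uncorrelated errors the cross-covariances are all true-score covariance, so they carry over unchanged; only the diagonal terms shrink to ρᵢσᵢ².
True-score variance = [0.81 + 0.69] + 0.52 = 1.5 + 0.52 = 2.02.
Reliability = 2.02 / 2.52 = 0.802.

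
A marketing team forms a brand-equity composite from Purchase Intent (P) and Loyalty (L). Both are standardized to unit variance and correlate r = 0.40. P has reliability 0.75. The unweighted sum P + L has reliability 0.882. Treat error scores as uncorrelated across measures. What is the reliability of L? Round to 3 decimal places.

0.920

Var(P+L) = 2 + 2·0.40 = 2.800.
True-score variance = ρ_P + ρ_L + 2·0.40, so 0.882 = (0.75 + ρ_L + 0.80) / 2.800.
ρ_L = 0.882·2.800 − 0.75 − 0.80 = 0.920.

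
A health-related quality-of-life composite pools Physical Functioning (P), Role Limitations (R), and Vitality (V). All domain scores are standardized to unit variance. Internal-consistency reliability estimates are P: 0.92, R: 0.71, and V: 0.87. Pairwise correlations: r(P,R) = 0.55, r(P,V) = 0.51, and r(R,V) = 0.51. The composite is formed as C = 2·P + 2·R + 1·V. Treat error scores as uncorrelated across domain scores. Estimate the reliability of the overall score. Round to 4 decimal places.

0.9079

Var(C) = 2² + 2² + 1 + 2·[4·0.55 + 2·0.51 + 2·0.51] = 9 + 8.48 = 17.48.
Under uncorrelated errors the observed covariances equal the true-score covariances, so only the own-variance terms attenuate.
True-score variance = [2²·0.92 + 2²·0.71 + 0.87] + 8.48 = 7.39 + 8.48 = 15.87.
Reliability = 15.87 / 17.48 = 0.9079.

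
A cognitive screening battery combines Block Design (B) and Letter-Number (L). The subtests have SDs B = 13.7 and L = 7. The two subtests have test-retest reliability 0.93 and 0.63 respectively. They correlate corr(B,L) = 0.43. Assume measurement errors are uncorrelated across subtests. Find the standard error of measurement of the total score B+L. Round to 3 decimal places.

Var(total) = 236.69 + 82.474 = 319.164.
True-score variance = 205.422 + 82.474 = 287.896, so reliability = 0.9020.
Error variance = 319.164 − 287.896 = 31.2683; SEM = √31.2683 = 5.592.

5.592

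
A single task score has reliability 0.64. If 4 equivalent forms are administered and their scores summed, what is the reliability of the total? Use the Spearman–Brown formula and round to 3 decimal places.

0.877

ρ_k = kρ / (1 + (k−1)ρ) = 4·0.64 / (1 + 3·0.64) = 2.560 / 2.920 = 0.877.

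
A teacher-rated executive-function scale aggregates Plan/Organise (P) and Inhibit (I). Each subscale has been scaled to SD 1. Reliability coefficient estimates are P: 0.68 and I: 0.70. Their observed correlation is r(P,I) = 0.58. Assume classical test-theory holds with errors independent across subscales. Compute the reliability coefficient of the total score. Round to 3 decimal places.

Var(P+I) = 2 + 2·[0.58] = 2 + 1.16 = 3.16.
Under uncorrelated errors the observed covariances equal the true-score covariances, so only the own-variance terms attenuate.
True-score variance = [0.68 + 0.70] + 1.16 = 1.38 + 1.16 = 2.54.
Reliability = 2.54 / 3.16 = 0.804.

0.804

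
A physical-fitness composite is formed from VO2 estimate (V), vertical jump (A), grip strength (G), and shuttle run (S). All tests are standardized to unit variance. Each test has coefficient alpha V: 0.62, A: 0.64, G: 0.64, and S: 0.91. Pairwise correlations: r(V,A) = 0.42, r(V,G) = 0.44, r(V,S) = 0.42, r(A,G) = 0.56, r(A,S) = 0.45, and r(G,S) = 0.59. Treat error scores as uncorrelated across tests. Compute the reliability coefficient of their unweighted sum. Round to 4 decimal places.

Var(V+A+G+S) = 4 + 2·[0.42 + 0.44 + 0.42 + 0.56 + 0.45 + 0.59] = 4 + 5.76 = 9.76.
Because errors are independent across components, Cov(Tᵢ,Tⱼ) = Cov(Xᵢ,Xⱼ); the off-diagonal part of the true-score variance is the same as above.
True-score variance = [0.62 + 0.64 + 0.64 + 0.91] + 5.76 = 2.81 + 5.76 = 8.57.
Reliability = 8.57 / 9.76 = 0.8781.

0.8781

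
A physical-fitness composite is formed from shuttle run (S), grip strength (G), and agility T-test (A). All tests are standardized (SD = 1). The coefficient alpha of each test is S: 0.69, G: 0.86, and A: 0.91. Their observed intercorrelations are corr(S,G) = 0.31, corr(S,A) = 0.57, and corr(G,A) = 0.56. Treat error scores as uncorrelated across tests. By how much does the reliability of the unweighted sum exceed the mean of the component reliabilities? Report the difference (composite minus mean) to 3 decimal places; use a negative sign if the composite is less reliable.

0.088

Var(sum) = 3 + 2.88 = 5.88; true-score variance = 2.46 + 2.88 = 5.34; composite reliability = 0.9082.
Mean component reliability = 0.8200.
Difference = 0.9082 − 0.8200 = 0.088.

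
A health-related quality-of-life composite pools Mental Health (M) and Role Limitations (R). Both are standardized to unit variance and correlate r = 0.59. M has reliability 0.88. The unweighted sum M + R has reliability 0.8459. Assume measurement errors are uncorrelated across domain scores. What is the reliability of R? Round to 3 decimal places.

0.630

Var(M+R) = 2 + 2·0.59 = 3.180.
True-score variance = ρ_M + ρ_R + 2·0.59, so 0.8459 = (0.88 + ρ_R + 1.18) / 3.180.
ρ_R = 0.8459·3.180 − 0.88 − 1.18 = 0.630.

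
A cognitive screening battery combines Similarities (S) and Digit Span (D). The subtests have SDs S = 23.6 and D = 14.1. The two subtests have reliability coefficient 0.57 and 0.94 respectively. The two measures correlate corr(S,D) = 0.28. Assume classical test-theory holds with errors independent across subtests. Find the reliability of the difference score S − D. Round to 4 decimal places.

0.5585

Var(S−D) = 23.6² + 14.1² − 2·23.6·14.1·0.28 = 755.77 − 186.346 = 569.424.
Because errors are independent across components, Cov(Tᵢ,Tⱼ) = Cov(Xᵢ,Xⱼ); the off-diagonal part of the true-score variance is the same as above.
True-score variance = [23.6²·0.57 + 14.1²·0.94] − 186.346 = 504.349 − 186.346 = 318.003.
Reliability = 318.003 / 569.424 = 0.5585.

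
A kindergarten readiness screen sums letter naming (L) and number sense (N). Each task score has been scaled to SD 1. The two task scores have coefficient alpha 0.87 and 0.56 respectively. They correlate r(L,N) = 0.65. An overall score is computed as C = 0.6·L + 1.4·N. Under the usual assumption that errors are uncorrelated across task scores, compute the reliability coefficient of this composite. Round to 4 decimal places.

0.7335

Var(C) = 0.6² + 1.4² + 2·[0.84·0.65] = 2.32 + 1.092 = 3.412.
Under uncorrelated errors the observed covariances equal the true-score covariances, so only the own-variance terms attenuate.
True-score variance = [0.6²·0.87 + 1.4²·0.56] + 1.092 = 1.4108 + 1.092 = 2.5028.
Reliability = 2.5028 / 3.412 = 0.7335.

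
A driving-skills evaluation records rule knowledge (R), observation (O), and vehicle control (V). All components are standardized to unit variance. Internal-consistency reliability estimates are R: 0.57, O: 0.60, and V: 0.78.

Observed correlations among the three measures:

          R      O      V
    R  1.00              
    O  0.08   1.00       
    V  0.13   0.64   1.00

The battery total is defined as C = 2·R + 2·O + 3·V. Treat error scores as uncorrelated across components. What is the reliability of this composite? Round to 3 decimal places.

0.803

Var(C) = 2² + 2² + 3² + 2·[4·0.08 + 6·0.13 + 6·0.64] = 17 + 9.88 = 26.88.
Under uncorrelated errors the observed covariances equal the true-score covariances, so only the own-variance terms attenuate.
True-score variance = [2²·0.57 + 2²·0.60 + 3²·0.78] + 9.88 = 11.7 + 9.88 = 21.58.
Reliability = 21.58 / 26.88 = 0.803.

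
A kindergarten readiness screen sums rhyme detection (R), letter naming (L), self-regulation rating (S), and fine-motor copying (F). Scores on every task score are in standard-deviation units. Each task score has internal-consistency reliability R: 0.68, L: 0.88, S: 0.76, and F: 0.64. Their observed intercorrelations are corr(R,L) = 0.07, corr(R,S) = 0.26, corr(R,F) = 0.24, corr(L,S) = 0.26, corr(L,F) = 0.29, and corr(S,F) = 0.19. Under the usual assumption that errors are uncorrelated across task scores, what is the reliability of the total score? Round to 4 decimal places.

0.8429

Var(R+L+S+F) = 4 + 2·[0.07 + 0.26 + 0.24 + 0.26 + 0.29 + 0.19] = 4 + 2.62 = 6.62.
Under uncorrelated errors the observed covariances equal the true-score covariances, so only the own-variance terms attenuate.
True-score variance = [0.68 + 0.88 + 0.76 + 0.64] + 2.62 = 2.96 + 2.62 = 5.58.
Reliability = 5.58 / 6.62 = 0.8429.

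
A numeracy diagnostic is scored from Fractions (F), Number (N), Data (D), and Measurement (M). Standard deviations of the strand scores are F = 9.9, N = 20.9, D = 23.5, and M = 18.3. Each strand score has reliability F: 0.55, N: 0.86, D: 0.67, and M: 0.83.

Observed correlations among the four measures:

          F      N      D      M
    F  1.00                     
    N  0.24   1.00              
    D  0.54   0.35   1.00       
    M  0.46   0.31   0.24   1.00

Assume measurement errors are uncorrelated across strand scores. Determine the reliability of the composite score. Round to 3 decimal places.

0.874

Var(F+N+D+M) = 9.9² + 20.9² + 23.5² + 18.3² + 2·[9.9·20.9·0.24 + 9.9·23.5·0.54 + 9.9·18.3·0.46 + 20.9·23.5·0.35 + 20.9·18.3·0.31 + 23.5·18.3·0.24] = 1421.96 + 1304.62 = 2726.58.
Under uncorrelated errors the observed covariances equal the true-score covariances, so only the own-variance terms attenuate.
True-score variance = [9.9²·0.55 + 20.9²·0.86 + 23.5²·0.67 + 18.3²·0.83] + 1304.62 = 1077.53 + 1304.62 = 2382.14.
Reliability = 2382.14 / 2726.58 = 0.874.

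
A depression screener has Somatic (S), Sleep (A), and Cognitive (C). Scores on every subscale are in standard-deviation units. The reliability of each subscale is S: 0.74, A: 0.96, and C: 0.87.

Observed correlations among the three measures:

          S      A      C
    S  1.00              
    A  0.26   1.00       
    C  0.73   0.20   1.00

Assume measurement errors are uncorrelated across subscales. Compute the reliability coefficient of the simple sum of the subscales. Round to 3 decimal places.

0.920

Var(S+A+C) = 3 + 2·[0.26 + 0.73 + 0.20] = 3 + 2.38 = 5.38.
With uncorrelated errors the cross-covariances are all true-score covariance, so they carry over unchanged; only the diagonal terms shrink to ρᵢσᵢ².
True-score variance = [0.74 + 0.96 + 0.87] + 2.38 = 2.57 + 2.38 = 4.95.
Reliability = 4.95 / 5.38 = 0.920.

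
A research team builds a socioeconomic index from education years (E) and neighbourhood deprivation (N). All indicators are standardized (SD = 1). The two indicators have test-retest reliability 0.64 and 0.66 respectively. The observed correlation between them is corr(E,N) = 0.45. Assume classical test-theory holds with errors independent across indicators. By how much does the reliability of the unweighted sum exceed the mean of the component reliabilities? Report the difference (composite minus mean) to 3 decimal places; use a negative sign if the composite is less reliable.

0.109

Var(sum) = 2 + 0.9 = 2.9; true-score variance = 1.3 + 0.9 = 2.2; composite reliability = 0.7586.
Mean component reliability = 0.6500.
Difference = 0.7586 − 0.6500 = 0.109.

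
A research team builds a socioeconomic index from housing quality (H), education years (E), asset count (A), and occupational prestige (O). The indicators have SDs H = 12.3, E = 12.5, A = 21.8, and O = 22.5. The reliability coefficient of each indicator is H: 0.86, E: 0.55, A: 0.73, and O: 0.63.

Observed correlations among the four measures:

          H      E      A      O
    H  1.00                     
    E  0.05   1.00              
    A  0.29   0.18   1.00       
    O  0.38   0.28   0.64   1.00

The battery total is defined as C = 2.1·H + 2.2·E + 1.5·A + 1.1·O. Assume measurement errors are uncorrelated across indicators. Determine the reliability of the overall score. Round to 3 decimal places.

Var(C) = 2.1²·12.3² + 2.2²·12.5² + 1.5²·21.8² + 1.1²·22.5² + 2·[4.62·12.3·12.5·0.05 + 3.15·12.3·21.8·0.29 + 2.31·12.3·22.5·0.38 + 3.3·12.5·21.8·0.18 + 2.42·12.5·22.5·0.28 + 1.65·21.8·22.5·0.64] = 3105.29 + 2787.6 = 5892.89.
Under uncorrelated errors the observed covariances equal the true-score covariances, so only the own-variance terms attenuate.
True-score variance = [2.1²·12.3²·0.86 + 2.2²·12.5²·0.55 + 1.5²·21.8²·0.73 + 1.1²·22.5²·0.63] + 2787.6 = 2156.22 + 2787.6 = 4943.82.
Reliability = 4943.82 / 5892.89 = 0.839.

0.839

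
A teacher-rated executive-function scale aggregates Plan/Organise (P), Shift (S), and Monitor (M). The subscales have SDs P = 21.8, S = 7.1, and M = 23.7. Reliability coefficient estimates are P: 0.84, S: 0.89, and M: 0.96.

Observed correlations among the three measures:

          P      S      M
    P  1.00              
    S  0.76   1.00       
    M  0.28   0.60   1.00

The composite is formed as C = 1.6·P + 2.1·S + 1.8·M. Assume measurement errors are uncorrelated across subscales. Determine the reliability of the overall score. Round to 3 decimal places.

Var(C) = 1.6²·21.8² + 2.1²·7.1² + 1.8²·23.7² + 2·[3.36·21.8·7.1·0.76 + 2.88·21.8·23.7·0.28 + 3.78·7.1·23.7·0.60] = 3258.8 + 2387.03 = 5645.83.
Under uncorrelated errors the observed covariances equal the true-score covariances, so only the own-variance terms attenuate.
True-score variance = [1.6²·21.8²·0.84 + 2.1²·7.1²·0.89 + 1.8²·23.7²·0.96] + 2387.03 = 2966.89 + 2387.03 = 5353.93.
Reliability = 5353.93 / 5645.83 = 0.948.

0.948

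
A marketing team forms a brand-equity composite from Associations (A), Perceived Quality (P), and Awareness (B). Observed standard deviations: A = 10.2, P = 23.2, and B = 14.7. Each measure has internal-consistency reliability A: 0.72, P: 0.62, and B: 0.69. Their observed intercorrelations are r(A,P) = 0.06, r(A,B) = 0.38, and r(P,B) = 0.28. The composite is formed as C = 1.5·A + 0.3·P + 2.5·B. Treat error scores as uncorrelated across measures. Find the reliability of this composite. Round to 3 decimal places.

Var(C) = 1.5²·10.2² + 0.3²·23.2² + 2.5²·14.7² + 2·[0.45·10.2·23.2·0.06 + 3.75·10.2·14.7·0.38 + 0.75·23.2·14.7·0.28] = 1633.09 + 583.344 = 2216.44.
Because errors are independent across components, Cov(Tᵢ,Tⱼ) = Cov(Xᵢ,Xⱼ); the off-diagonal part of the true-score variance is the same as above.
True-score variance = [1.5²·10.2²·0.72 + 0.3²·23.2²·0.62 + 2.5²·14.7²·0.69] + 583.344 = 1130.47 + 583.344 = 1713.81.
Reliability = 1713.81 / 2216.44 = 0.773.

0.773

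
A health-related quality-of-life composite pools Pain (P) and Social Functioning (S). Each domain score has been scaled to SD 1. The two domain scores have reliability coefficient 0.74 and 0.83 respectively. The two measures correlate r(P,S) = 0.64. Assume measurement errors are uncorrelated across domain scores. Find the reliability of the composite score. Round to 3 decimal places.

Var(P+S) = 2 + 2·[0.64] = 2 + 1.28 = 3.28.
Because errors are independent across components, Cov(Tᵢ,Tⱼ) = Cov(Xᵢ,Xⱼ); the off-diagonal part of the true-score variance is the same as above.
True-score variance = [0.74 + 0.83] + 1.28 = 1.57 + 1.28 = 2.85.
Reliability = 2.85 / 3.28 = 0.869.

0.869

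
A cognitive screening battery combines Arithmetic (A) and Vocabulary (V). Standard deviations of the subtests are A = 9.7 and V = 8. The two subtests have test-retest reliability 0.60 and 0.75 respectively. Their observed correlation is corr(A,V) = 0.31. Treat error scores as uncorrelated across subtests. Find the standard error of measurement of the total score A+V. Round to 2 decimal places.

Var(total) = 158.09 + 48.112 = 206.202.
True-score variance = 104.454 + 48.112 = 152.566, so reliability = 0.7399.
Error variance = 206.202 − 152.566 = 53.636; SEM = √53.636 = 7.32.

7.32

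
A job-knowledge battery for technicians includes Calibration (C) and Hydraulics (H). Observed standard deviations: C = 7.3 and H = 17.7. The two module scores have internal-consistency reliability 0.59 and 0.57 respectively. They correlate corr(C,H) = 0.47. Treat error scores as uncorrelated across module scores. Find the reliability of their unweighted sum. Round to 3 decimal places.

0.679

Var(C+H) = 7.3² + 17.7² + 2·[7.3·17.7·0.47] = 366.58 + 121.457 = 488.037.
With uncorrelated errors the cross-covariances are all true-score covariance, so they carry over unchanged; only the diagonal terms shrink to ρᵢσᵢ².
True-score variance = [7.3²·0.59 + 17.7²·0.57] + 121.457 = 210.016 + 121.457 = 331.474.
Reliability = 331.474 / 488.037 = 0.679.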